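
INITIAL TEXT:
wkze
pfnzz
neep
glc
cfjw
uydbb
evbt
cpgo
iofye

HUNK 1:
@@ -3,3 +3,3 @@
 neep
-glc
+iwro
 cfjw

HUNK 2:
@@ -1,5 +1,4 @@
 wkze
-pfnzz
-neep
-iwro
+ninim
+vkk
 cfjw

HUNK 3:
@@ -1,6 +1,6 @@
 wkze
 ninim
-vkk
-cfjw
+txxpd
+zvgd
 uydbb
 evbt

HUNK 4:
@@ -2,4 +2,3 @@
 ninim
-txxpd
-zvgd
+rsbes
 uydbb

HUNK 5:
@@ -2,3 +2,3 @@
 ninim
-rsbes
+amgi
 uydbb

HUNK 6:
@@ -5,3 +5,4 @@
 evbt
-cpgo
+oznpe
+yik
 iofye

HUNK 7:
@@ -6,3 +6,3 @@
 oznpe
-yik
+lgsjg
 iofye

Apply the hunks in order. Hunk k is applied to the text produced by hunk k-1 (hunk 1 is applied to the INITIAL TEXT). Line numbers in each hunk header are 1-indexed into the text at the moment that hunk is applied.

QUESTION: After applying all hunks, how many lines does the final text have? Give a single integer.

Answer: 8

Derivation:
Hunk 1: at line 3 remove [glc] add [iwro] -> 9 lines: wkze pfnzz neep iwro cfjw uydbb evbt cpgo iofye
Hunk 2: at line 1 remove [pfnzz,neep,iwro] add [ninim,vkk] -> 8 lines: wkze ninim vkk cfjw uydbb evbt cpgo iofye
Hunk 3: at line 1 remove [vkk,cfjw] add [txxpd,zvgd] -> 8 lines: wkze ninim txxpd zvgd uydbb evbt cpgo iofye
Hunk 4: at line 2 remove [txxpd,zvgd] add [rsbes] -> 7 lines: wkze ninim rsbes uydbb evbt cpgo iofye
Hunk 5: at line 2 remove [rsbes] add [amgi] -> 7 lines: wkze ninim amgi uydbb evbt cpgo iofye
Hunk 6: at line 5 remove [cpgo] add [oznpe,yik] -> 8 lines: wkze ninim amgi uydbb evbt oznpe yik iofye
Hunk 7: at line 6 remove [yik] add [lgsjg] -> 8 lines: wkze ninim amgi uydbb evbt oznpe lgsjg iofye
Final line count: 8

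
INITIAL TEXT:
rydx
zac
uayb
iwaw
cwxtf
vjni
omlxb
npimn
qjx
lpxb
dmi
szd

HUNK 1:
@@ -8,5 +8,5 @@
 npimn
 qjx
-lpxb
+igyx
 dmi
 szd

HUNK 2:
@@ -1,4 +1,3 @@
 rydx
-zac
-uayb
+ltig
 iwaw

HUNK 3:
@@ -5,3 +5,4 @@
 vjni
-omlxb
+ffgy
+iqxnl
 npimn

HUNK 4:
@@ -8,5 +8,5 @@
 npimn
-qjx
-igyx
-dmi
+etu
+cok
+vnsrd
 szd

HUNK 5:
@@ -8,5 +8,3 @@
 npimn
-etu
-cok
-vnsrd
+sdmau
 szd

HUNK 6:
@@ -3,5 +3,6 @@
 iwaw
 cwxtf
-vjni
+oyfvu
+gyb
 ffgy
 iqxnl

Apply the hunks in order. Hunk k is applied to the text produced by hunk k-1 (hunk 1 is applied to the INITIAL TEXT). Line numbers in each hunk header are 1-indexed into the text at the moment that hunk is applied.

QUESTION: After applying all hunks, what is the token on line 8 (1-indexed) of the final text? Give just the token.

Answer: iqxnl

Derivation:
Hunk 1: at line 8 remove [lpxb] add [igyx] -> 12 lines: rydx zac uayb iwaw cwxtf vjni omlxb npimn qjx igyx dmi szd
Hunk 2: at line 1 remove [zac,uayb] add [ltig] -> 11 lines: rydx ltig iwaw cwxtf vjni omlxb npimn qjx igyx dmi szd
Hunk 3: at line 5 remove [omlxb] add [ffgy,iqxnl] -> 12 lines: rydx ltig iwaw cwxtf vjni ffgy iqxnl npimn qjx igyx dmi szd
Hunk 4: at line 8 remove [qjx,igyx,dmi] add [etu,cok,vnsrd] -> 12 lines: rydx ltig iwaw cwxtf vjni ffgy iqxnl npimn etu cok vnsrd szd
Hunk 5: at line 8 remove [etu,cok,vnsrd] add [sdmau] -> 10 lines: rydx ltig iwaw cwxtf vjni ffgy iqxnl npimn sdmau szd
Hunk 6: at line 3 remove [vjni] add [oyfvu,gyb] -> 11 lines: rydx ltig iwaw cwxtf oyfvu gyb ffgy iqxnl npimn sdmau szd
Final line 8: iqxnl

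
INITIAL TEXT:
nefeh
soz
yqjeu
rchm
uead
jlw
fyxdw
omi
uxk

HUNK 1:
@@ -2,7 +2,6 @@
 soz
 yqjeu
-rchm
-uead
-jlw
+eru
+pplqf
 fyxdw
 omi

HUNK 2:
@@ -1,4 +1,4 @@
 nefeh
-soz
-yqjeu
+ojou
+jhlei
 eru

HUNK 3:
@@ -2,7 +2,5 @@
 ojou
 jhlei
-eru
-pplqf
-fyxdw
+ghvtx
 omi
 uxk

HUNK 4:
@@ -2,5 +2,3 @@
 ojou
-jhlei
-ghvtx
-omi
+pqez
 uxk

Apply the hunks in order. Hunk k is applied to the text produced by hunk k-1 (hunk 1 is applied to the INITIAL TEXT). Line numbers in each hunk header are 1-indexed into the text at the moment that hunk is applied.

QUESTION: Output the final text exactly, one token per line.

Hunk 1: at line 2 remove [rchm,uead,jlw] add [eru,pplqf] -> 8 lines: nefeh soz yqjeu eru pplqf fyxdw omi uxk
Hunk 2: at line 1 remove [soz,yqjeu] add [ojou,jhlei] -> 8 lines: nefeh ojou jhlei eru pplqf fyxdw omi uxk
Hunk 3: at line 2 remove [eru,pplqf,fyxdw] add [ghvtx] -> 6 lines: nefeh ojou jhlei ghvtx omi uxk
Hunk 4: at line 2 remove [jhlei,ghvtx,omi] add [pqez] -> 4 lines: nefeh ojou pqez uxk

Answer: nefeh
ojou
pqez
uxk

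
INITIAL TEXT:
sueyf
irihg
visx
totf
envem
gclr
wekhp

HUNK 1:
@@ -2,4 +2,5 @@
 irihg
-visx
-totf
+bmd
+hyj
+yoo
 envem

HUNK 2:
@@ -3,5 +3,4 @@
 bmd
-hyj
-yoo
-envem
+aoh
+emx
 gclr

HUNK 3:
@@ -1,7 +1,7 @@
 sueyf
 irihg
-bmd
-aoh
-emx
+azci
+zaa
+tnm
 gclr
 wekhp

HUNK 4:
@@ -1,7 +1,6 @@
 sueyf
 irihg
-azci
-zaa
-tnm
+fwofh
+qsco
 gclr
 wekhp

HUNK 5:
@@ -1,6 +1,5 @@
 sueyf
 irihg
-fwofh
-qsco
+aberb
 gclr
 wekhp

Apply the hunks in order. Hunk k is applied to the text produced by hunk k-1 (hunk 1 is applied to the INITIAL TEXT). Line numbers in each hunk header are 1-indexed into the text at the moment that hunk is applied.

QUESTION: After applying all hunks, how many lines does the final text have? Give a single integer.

Hunk 1: at line 2 remove [visx,totf] add [bmd,hyj,yoo] -> 8 lines: sueyf irihg bmd hyj yoo envem gclr wekhp
Hunk 2: at line 3 remove [hyj,yoo,envem] add [aoh,emx] -> 7 lines: sueyf irihg bmd aoh emx gclr wekhp
Hunk 3: at line 1 remove [bmd,aoh,emx] add [azci,zaa,tnm] -> 7 lines: sueyf irihg azci zaa tnm gclr wekhp
Hunk 4: at line 1 remove [azci,zaa,tnm] add [fwofh,qsco] -> 6 lines: sueyf irihg fwofh qsco gclr wekhp
Hunk 5: at line 1 remove [fwofh,qsco] add [aberb] -> 5 lines: sueyf irihg aberb gclr wekhp
Final line count: 5

Answer: 5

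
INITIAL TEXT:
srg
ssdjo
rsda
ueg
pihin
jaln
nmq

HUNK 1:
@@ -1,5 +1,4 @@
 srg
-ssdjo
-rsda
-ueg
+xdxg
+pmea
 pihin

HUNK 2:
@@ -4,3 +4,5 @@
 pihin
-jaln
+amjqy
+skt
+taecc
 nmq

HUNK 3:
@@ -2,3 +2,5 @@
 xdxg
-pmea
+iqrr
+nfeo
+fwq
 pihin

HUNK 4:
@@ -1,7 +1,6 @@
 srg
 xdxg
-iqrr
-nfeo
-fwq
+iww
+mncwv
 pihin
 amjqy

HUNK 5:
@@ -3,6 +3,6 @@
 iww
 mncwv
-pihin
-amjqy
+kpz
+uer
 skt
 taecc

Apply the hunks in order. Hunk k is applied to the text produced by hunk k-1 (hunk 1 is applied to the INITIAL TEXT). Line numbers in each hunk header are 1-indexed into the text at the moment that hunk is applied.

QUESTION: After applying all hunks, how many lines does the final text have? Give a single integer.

Answer: 9

Derivation:
Hunk 1: at line 1 remove [ssdjo,rsda,ueg] add [xdxg,pmea] -> 6 lines: srg xdxg pmea pihin jaln nmq
Hunk 2: at line 4 remove [jaln] add [amjqy,skt,taecc] -> 8 lines: srg xdxg pmea pihin amjqy skt taecc nmq
Hunk 3: at line 2 remove [pmea] add [iqrr,nfeo,fwq] -> 10 lines: srg xdxg iqrr nfeo fwq pihin amjqy skt taecc nmq
Hunk 4: at line 1 remove [iqrr,nfeo,fwq] add [iww,mncwv] -> 9 lines: srg xdxg iww mncwv pihin amjqy skt taecc nmq
Hunk 5: at line 3 remove [pihin,amjqy] add [kpz,uer] -> 9 lines: srg xdxg iww mncwv kpz uer skt taecc nmq
Final line count: 9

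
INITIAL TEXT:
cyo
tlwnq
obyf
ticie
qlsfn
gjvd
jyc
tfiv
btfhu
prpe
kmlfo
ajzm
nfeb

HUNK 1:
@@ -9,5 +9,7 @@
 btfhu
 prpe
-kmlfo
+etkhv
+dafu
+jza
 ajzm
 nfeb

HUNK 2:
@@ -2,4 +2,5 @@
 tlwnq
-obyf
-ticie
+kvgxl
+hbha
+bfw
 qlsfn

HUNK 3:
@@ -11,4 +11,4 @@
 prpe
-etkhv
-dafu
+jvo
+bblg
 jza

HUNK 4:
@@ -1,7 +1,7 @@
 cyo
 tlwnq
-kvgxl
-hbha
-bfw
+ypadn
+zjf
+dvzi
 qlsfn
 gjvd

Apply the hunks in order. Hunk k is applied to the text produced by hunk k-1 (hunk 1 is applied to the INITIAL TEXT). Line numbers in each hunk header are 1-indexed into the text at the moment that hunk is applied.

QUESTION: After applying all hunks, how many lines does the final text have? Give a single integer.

Hunk 1: at line 9 remove [kmlfo] add [etkhv,dafu,jza] -> 15 lines: cyo tlwnq obyf ticie qlsfn gjvd jyc tfiv btfhu prpe etkhv dafu jza ajzm nfeb
Hunk 2: at line 2 remove [obyf,ticie] add [kvgxl,hbha,bfw] -> 16 lines: cyo tlwnq kvgxl hbha bfw qlsfn gjvd jyc tfiv btfhu prpe etkhv dafu jza ajzm nfeb
Hunk 3: at line 11 remove [etkhv,dafu] add [jvo,bblg] -> 16 lines: cyo tlwnq kvgxl hbha bfw qlsfn gjvd jyc tfiv btfhu prpe jvo bblg jza ajzm nfeb
Hunk 4: at line 1 remove [kvgxl,hbha,bfw] add [ypadn,zjf,dvzi] -> 16 lines: cyo tlwnq ypadn zjf dvzi qlsfn gjvd jyc tfiv btfhu prpe jvo bblg jza ajzm nfeb
Final line count: 16

Answer: 16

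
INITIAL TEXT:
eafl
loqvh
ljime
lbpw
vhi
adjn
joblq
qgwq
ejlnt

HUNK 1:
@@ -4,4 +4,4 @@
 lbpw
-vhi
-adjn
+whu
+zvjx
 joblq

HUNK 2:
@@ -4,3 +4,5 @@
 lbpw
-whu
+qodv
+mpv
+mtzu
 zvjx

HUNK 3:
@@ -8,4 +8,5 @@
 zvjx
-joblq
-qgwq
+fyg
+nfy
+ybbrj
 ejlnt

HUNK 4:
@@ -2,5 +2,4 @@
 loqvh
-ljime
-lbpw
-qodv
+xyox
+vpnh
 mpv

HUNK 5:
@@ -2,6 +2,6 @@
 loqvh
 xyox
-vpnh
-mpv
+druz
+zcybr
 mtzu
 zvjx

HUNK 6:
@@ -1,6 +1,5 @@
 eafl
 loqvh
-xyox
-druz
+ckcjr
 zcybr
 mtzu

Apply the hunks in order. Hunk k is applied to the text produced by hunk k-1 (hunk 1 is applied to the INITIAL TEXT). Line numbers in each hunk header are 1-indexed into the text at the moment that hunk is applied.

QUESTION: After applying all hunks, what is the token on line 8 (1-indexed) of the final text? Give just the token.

Hunk 1: at line 4 remove [vhi,adjn] add [whu,zvjx] -> 9 lines: eafl loqvh ljime lbpw whu zvjx joblq qgwq ejlnt
Hunk 2: at line 4 remove [whu] add [qodv,mpv,mtzu] -> 11 lines: eafl loqvh ljime lbpw qodv mpv mtzu zvjx joblq qgwq ejlnt
Hunk 3: at line 8 remove [joblq,qgwq] add [fyg,nfy,ybbrj] -> 12 lines: eafl loqvh ljime lbpw qodv mpv mtzu zvjx fyg nfy ybbrj ejlnt
Hunk 4: at line 2 remove [ljime,lbpw,qodv] add [xyox,vpnh] -> 11 lines: eafl loqvh xyox vpnh mpv mtzu zvjx fyg nfy ybbrj ejlnt
Hunk 5: at line 2 remove [vpnh,mpv] add [druz,zcybr] -> 11 lines: eafl loqvh xyox druz zcybr mtzu zvjx fyg nfy ybbrj ejlnt
Hunk 6: at line 1 remove [xyox,druz] add [ckcjr] -> 10 lines: eafl loqvh ckcjr zcybr mtzu zvjx fyg nfy ybbrj ejlnt
Final line 8: nfy

Answer: nfy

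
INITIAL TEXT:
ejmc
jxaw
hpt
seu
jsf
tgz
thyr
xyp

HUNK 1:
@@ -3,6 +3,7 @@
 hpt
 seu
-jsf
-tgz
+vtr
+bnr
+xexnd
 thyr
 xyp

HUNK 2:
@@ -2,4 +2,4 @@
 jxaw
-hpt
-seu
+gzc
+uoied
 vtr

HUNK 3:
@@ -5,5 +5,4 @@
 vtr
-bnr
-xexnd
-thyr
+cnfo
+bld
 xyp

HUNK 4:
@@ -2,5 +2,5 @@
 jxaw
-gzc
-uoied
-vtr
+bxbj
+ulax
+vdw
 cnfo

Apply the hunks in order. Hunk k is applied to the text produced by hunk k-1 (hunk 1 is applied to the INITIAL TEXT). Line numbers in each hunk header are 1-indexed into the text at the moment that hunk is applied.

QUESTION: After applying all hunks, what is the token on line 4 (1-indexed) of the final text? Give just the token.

Answer: ulax

Derivation:
Hunk 1: at line 3 remove [jsf,tgz] add [vtr,bnr,xexnd] -> 9 lines: ejmc jxaw hpt seu vtr bnr xexnd thyr xyp
Hunk 2: at line 2 remove [hpt,seu] add [gzc,uoied] -> 9 lines: ejmc jxaw gzc uoied vtr bnr xexnd thyr xyp
Hunk 3: at line 5 remove [bnr,xexnd,thyr] add [cnfo,bld] -> 8 lines: ejmc jxaw gzc uoied vtr cnfo bld xyp
Hunk 4: at line 2 remove [gzc,uoied,vtr] add [bxbj,ulax,vdw] -> 8 lines: ejmc jxaw bxbj ulax vdw cnfo bld xyp
Final line 4: ulax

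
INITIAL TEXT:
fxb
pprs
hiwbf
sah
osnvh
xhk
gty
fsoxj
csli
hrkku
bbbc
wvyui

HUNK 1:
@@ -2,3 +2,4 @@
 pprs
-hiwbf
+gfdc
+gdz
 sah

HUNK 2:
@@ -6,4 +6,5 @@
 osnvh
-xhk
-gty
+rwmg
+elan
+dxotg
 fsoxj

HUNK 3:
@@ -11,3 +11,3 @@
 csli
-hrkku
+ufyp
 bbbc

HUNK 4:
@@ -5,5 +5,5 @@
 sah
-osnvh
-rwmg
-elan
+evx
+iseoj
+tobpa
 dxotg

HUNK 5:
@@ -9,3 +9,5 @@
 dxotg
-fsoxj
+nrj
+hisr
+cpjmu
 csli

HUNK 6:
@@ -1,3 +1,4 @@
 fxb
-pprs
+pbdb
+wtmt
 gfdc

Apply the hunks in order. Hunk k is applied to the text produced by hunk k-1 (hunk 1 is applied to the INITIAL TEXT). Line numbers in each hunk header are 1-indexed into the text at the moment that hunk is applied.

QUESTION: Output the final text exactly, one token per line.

Answer: fxb
pbdb
wtmt
gfdc
gdz
sah
evx
iseoj
tobpa
dxotg
nrj
hisr
cpjmu
csli
ufyp
bbbc
wvyui

Derivation:
Hunk 1: at line 2 remove [hiwbf] add [gfdc,gdz] -> 13 lines: fxb pprs gfdc gdz sah osnvh xhk gty fsoxj csli hrkku bbbc wvyui
Hunk 2: at line 6 remove [xhk,gty] add [rwmg,elan,dxotg] -> 14 lines: fxb pprs gfdc gdz sah osnvh rwmg elan dxotg fsoxj csli hrkku bbbc wvyui
Hunk 3: at line 11 remove [hrkku] add [ufyp] -> 14 lines: fxb pprs gfdc gdz sah osnvh rwmg elan dxotg fsoxj csli ufyp bbbc wvyui
Hunk 4: at line 5 remove [osnvh,rwmg,elan] add [evx,iseoj,tobpa] -> 14 lines: fxb pprs gfdc gdz sah evx iseoj tobpa dxotg fsoxj csli ufyp bbbc wvyui
Hunk 5: at line 9 remove [fsoxj] add [nrj,hisr,cpjmu] -> 16 lines: fxb pprs gfdc gdz sah evx iseoj tobpa dxotg nrj hisr cpjmu csli ufyp bbbc wvyui
Hunk 6: at line 1 remove [pprs] add [pbdb,wtmt] -> 17 lines: fxb pbdb wtmt gfdc gdz sah evx iseoj tobpa dxotg nrj hisr cpjmu csli ufyp bbbc wvyui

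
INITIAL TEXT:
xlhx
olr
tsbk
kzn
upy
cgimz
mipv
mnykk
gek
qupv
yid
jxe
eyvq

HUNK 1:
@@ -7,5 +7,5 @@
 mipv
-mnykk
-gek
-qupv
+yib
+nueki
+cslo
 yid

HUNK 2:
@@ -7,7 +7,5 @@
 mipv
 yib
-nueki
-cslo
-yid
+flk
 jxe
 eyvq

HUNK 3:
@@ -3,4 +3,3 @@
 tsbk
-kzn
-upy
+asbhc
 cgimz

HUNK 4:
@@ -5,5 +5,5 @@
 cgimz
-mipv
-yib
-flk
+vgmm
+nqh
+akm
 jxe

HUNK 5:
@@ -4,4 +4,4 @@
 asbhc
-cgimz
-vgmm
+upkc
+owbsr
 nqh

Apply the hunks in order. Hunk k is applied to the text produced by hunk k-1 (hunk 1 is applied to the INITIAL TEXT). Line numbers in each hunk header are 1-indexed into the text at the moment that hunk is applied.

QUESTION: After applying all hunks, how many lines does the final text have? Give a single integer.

Answer: 10

Derivation:
Hunk 1: at line 7 remove [mnykk,gek,qupv] add [yib,nueki,cslo] -> 13 lines: xlhx olr tsbk kzn upy cgimz mipv yib nueki cslo yid jxe eyvq
Hunk 2: at line 7 remove [nueki,cslo,yid] add [flk] -> 11 lines: xlhx olr tsbk kzn upy cgimz mipv yib flk jxe eyvq
Hunk 3: at line 3 remove [kzn,upy] add [asbhc] -> 10 lines: xlhx olr tsbk asbhc cgimz mipv yib flk jxe eyvq
Hunk 4: at line 5 remove [mipv,yib,flk] add [vgmm,nqh,akm] -> 10 lines: xlhx olr tsbk asbhc cgimz vgmm nqh akm jxe eyvq
Hunk 5: at line 4 remove [cgimz,vgmm] add [upkc,owbsr] -> 10 lines: xlhx olr tsbk asbhc upkc owbsr nqh akm jxe eyvq
Final line count: 10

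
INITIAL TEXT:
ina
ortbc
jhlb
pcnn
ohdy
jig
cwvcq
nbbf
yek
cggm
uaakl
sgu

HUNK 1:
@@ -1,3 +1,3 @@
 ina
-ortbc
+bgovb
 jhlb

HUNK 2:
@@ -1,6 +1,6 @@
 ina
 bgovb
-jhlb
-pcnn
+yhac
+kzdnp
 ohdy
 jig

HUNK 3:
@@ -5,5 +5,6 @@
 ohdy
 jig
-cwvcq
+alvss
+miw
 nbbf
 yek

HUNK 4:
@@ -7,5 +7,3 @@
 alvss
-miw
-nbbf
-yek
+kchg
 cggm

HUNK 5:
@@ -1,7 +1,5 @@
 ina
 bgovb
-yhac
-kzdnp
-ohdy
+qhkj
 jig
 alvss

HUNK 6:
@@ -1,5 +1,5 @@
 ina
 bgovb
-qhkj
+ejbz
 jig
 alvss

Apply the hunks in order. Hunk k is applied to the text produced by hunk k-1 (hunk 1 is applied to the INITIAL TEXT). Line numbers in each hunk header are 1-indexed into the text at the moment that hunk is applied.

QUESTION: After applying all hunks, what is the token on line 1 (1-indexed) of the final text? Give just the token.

Answer: ina

Derivation:
Hunk 1: at line 1 remove [ortbc] add [bgovb] -> 12 lines: ina bgovb jhlb pcnn ohdy jig cwvcq nbbf yek cggm uaakl sgu
Hunk 2: at line 1 remove [jhlb,pcnn] add [yhac,kzdnp] -> 12 lines: ina bgovb yhac kzdnp ohdy jig cwvcq nbbf yek cggm uaakl sgu
Hunk 3: at line 5 remove [cwvcq] add [alvss,miw] -> 13 lines: ina bgovb yhac kzdnp ohdy jig alvss miw nbbf yek cggm uaakl sgu
Hunk 4: at line 7 remove [miw,nbbf,yek] add [kchg] -> 11 lines: ina bgovb yhac kzdnp ohdy jig alvss kchg cggm uaakl sgu
Hunk 5: at line 1 remove [yhac,kzdnp,ohdy] add [qhkj] -> 9 lines: ina bgovb qhkj jig alvss kchg cggm uaakl sgu
Hunk 6: at line 1 remove [qhkj] add [ejbz] -> 9 lines: ina bgovb ejbz jig alvss kchg cggm uaakl sgu
Final line 1: ina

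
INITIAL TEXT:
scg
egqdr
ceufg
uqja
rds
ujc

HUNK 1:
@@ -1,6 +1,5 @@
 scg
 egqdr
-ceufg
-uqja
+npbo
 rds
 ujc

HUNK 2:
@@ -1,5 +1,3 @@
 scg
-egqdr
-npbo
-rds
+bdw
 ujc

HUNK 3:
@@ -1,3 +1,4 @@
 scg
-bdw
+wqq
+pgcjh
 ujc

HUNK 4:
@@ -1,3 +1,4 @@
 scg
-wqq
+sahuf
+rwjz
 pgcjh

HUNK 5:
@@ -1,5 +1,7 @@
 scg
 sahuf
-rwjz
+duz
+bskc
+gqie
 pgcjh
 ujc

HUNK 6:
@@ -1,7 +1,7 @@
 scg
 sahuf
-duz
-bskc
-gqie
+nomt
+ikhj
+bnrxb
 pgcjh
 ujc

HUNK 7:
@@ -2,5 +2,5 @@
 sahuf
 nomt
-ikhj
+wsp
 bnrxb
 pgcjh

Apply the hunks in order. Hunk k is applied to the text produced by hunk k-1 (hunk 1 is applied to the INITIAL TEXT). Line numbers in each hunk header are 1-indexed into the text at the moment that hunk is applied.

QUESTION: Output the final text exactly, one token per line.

Answer: scg
sahuf
nomt
wsp
bnrxb
pgcjh
ujc

Derivation:
Hunk 1: at line 1 remove [ceufg,uqja] add [npbo] -> 5 lines: scg egqdr npbo rds ujc
Hunk 2: at line 1 remove [egqdr,npbo,rds] add [bdw] -> 3 lines: scg bdw ujc
Hunk 3: at line 1 remove [bdw] add [wqq,pgcjh] -> 4 lines: scg wqq pgcjh ujc
Hunk 4: at line 1 remove [wqq] add [sahuf,rwjz] -> 5 lines: scg sahuf rwjz pgcjh ujc
Hunk 5: at line 1 remove [rwjz] add [duz,bskc,gqie] -> 7 lines: scg sahuf duz bskc gqie pgcjh ujc
Hunk 6: at line 1 remove [duz,bskc,gqie] add [nomt,ikhj,bnrxb] -> 7 lines: scg sahuf nomt ikhj bnrxb pgcjh ujc
Hunk 7: at line 2 remove [ikhj] add [wsp] -> 7 lines: scg sahuf nomt wsp bnrxb pgcjh ujc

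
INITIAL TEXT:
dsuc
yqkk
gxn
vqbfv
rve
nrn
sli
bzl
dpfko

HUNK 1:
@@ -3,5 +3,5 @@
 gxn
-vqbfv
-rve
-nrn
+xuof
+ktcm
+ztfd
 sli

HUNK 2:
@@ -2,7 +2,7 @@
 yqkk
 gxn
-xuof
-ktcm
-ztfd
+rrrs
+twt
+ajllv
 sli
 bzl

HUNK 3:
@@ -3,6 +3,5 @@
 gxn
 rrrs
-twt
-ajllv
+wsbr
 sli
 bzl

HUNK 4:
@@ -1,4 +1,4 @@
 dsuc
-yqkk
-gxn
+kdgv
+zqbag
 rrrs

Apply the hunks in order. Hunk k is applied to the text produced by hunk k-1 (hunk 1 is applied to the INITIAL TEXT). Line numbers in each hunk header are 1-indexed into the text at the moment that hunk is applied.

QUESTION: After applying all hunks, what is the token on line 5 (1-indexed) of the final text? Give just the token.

Hunk 1: at line 3 remove [vqbfv,rve,nrn] add [xuof,ktcm,ztfd] -> 9 lines: dsuc yqkk gxn xuof ktcm ztfd sli bzl dpfko
Hunk 2: at line 2 remove [xuof,ktcm,ztfd] add [rrrs,twt,ajllv] -> 9 lines: dsuc yqkk gxn rrrs twt ajllv sli bzl dpfko
Hunk 3: at line 3 remove [twt,ajllv] add [wsbr] -> 8 lines: dsuc yqkk gxn rrrs wsbr sli bzl dpfko
Hunk 4: at line 1 remove [yqkk,gxn] add [kdgv,zqbag] -> 8 lines: dsuc kdgv zqbag rrrs wsbr sli bzl dpfko
Final line 5: wsbr

Answer: wsbr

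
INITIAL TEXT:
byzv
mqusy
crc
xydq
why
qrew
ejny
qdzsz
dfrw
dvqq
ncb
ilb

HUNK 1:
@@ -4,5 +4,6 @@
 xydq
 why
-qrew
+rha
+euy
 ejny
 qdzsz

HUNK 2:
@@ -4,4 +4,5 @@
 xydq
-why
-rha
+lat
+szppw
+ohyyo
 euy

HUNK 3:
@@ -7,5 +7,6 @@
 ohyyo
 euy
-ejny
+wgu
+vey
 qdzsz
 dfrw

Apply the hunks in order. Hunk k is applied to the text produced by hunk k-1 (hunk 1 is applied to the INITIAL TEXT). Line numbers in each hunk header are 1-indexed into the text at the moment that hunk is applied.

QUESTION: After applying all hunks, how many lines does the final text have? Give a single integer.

Answer: 15

Derivation:
Hunk 1: at line 4 remove [qrew] add [rha,euy] -> 13 lines: byzv mqusy crc xydq why rha euy ejny qdzsz dfrw dvqq ncb ilb
Hunk 2: at line 4 remove [why,rha] add [lat,szppw,ohyyo] -> 14 lines: byzv mqusy crc xydq lat szppw ohyyo euy ejny qdzsz dfrw dvqq ncb ilb
Hunk 3: at line 7 remove [ejny] add [wgu,vey] -> 15 lines: byzv mqusy crc xydq lat szppw ohyyo euy wgu vey qdzsz dfrw dvqq ncb ilb
Final line count: 15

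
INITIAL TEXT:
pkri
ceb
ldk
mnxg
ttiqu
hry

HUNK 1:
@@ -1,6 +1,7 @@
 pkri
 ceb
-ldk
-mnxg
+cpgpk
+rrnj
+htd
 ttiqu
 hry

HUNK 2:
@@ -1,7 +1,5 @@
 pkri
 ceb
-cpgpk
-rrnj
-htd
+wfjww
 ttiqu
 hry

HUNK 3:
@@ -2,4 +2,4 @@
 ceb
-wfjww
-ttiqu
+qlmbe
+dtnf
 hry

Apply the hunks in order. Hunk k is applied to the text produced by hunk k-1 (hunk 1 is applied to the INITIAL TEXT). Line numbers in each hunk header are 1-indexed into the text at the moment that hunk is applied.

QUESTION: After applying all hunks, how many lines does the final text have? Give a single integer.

Hunk 1: at line 1 remove [ldk,mnxg] add [cpgpk,rrnj,htd] -> 7 lines: pkri ceb cpgpk rrnj htd ttiqu hry
Hunk 2: at line 1 remove [cpgpk,rrnj,htd] add [wfjww] -> 5 lines: pkri ceb wfjww ttiqu hry
Hunk 3: at line 2 remove [wfjww,ttiqu] add [qlmbe,dtnf] -> 5 lines: pkri ceb qlmbe dtnf hry
Final line count: 5

Answer: 5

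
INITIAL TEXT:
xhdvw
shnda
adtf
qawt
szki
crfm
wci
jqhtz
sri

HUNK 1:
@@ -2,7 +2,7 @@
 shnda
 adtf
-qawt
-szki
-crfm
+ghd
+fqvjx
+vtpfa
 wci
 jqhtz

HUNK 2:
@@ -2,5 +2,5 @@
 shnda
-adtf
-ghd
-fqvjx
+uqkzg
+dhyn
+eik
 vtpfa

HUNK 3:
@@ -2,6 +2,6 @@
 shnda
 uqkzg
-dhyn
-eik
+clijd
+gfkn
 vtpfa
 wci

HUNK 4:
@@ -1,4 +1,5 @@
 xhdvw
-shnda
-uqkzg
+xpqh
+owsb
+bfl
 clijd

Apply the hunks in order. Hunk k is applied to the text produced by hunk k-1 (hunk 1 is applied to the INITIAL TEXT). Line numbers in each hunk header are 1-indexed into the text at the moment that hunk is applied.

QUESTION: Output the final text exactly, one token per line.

Answer: xhdvw
xpqh
owsb
bfl
clijd
gfkn
vtpfa
wci
jqhtz
sri

Derivation:
Hunk 1: at line 2 remove [qawt,szki,crfm] add [ghd,fqvjx,vtpfa] -> 9 lines: xhdvw shnda adtf ghd fqvjx vtpfa wci jqhtz sri
Hunk 2: at line 2 remove [adtf,ghd,fqvjx] add [uqkzg,dhyn,eik] -> 9 lines: xhdvw shnda uqkzg dhyn eik vtpfa wci jqhtz sri
Hunk 3: at line 2 remove [dhyn,eik] add [clijd,gfkn] -> 9 lines: xhdvw shnda uqkzg clijd gfkn vtpfa wci jqhtz sri
Hunk 4: at line 1 remove [shnda,uqkzg] add [xpqh,owsb,bfl] -> 10 lines: xhdvw xpqh owsb bfl clijd gfkn vtpfa wci jqhtz sri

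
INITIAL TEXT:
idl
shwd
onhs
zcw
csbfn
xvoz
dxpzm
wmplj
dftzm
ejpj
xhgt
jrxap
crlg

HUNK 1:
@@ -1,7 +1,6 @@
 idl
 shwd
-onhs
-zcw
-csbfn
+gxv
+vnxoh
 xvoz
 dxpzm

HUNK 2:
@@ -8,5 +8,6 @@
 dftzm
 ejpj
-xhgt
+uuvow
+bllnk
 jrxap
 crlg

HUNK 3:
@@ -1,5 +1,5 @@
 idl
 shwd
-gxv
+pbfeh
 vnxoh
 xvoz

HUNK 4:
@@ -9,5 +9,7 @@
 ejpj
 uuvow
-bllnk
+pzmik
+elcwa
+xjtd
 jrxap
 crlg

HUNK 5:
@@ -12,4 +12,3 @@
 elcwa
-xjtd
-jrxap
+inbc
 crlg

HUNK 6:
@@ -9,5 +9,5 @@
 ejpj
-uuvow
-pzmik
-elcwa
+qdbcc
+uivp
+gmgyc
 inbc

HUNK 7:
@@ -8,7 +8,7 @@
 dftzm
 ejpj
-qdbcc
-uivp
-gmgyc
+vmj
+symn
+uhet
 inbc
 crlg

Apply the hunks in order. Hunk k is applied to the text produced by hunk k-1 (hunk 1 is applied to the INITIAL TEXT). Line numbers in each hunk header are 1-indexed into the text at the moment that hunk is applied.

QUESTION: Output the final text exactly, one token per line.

Answer: idl
shwd
pbfeh
vnxoh
xvoz
dxpzm
wmplj
dftzm
ejpj
vmj
symn
uhet
inbc
crlg

Derivation:
Hunk 1: at line 1 remove [onhs,zcw,csbfn] add [gxv,vnxoh] -> 12 lines: idl shwd gxv vnxoh xvoz dxpzm wmplj dftzm ejpj xhgt jrxap crlg
Hunk 2: at line 8 remove [xhgt] add [uuvow,bllnk] -> 13 lines: idl shwd gxv vnxoh xvoz dxpzm wmplj dftzm ejpj uuvow bllnk jrxap crlg
Hunk 3: at line 1 remove [gxv] add [pbfeh] -> 13 lines: idl shwd pbfeh vnxoh xvoz dxpzm wmplj dftzm ejpj uuvow bllnk jrxap crlg
Hunk 4: at line 9 remove [bllnk] add [pzmik,elcwa,xjtd] -> 15 lines: idl shwd pbfeh vnxoh xvoz dxpzm wmplj dftzm ejpj uuvow pzmik elcwa xjtd jrxap crlg
Hunk 5: at line 12 remove [xjtd,jrxap] add [inbc] -> 14 lines: idl shwd pbfeh vnxoh xvoz dxpzm wmplj dftzm ejpj uuvow pzmik elcwa inbc crlg
Hunk 6: at line 9 remove [uuvow,pzmik,elcwa] add [qdbcc,uivp,gmgyc] -> 14 lines: idl shwd pbfeh vnxoh xvoz dxpzm wmplj dftzm ejpj qdbcc uivp gmgyc inbc crlg
Hunk 7: at line 8 remove [qdbcc,uivp,gmgyc] add [vmj,symn,uhet] -> 14 lines: idl shwd pbfeh vnxoh xvoz dxpzm wmplj dftzm ejpj vmj symn uhet inbc crlg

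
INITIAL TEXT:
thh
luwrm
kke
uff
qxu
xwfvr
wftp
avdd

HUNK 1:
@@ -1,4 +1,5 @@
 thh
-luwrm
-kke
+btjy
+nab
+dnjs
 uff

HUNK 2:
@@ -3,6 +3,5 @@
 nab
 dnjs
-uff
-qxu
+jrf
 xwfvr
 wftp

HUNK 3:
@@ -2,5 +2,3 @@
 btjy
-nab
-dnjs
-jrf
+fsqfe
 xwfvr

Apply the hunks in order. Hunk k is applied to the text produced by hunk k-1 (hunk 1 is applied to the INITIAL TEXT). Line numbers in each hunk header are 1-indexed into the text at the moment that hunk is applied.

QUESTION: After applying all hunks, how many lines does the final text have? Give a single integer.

Hunk 1: at line 1 remove [luwrm,kke] add [btjy,nab,dnjs] -> 9 lines: thh btjy nab dnjs uff qxu xwfvr wftp avdd
Hunk 2: at line 3 remove [uff,qxu] add [jrf] -> 8 lines: thh btjy nab dnjs jrf xwfvr wftp avdd
Hunk 3: at line 2 remove [nab,dnjs,jrf] add [fsqfe] -> 6 lines: thh btjy fsqfe xwfvr wftp avdd
Final line count: 6

Answer: 6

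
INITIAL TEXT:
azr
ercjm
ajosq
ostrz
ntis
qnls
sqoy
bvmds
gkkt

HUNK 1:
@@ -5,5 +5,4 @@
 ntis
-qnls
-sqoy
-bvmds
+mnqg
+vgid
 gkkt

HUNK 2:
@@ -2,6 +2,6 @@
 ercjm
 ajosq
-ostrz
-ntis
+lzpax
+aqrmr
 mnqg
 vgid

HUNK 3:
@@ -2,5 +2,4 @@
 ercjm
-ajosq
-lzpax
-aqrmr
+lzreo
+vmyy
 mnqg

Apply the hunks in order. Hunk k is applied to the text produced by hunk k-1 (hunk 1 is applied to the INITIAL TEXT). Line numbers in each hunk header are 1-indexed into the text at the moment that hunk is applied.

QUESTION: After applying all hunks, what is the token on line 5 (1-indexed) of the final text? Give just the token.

Hunk 1: at line 5 remove [qnls,sqoy,bvmds] add [mnqg,vgid] -> 8 lines: azr ercjm ajosq ostrz ntis mnqg vgid gkkt
Hunk 2: at line 2 remove [ostrz,ntis] add [lzpax,aqrmr] -> 8 lines: azr ercjm ajosq lzpax aqrmr mnqg vgid gkkt
Hunk 3: at line 2 remove [ajosq,lzpax,aqrmr] add [lzreo,vmyy] -> 7 lines: azr ercjm lzreo vmyy mnqg vgid gkkt
Final line 5: mnqg

Answer: mnqg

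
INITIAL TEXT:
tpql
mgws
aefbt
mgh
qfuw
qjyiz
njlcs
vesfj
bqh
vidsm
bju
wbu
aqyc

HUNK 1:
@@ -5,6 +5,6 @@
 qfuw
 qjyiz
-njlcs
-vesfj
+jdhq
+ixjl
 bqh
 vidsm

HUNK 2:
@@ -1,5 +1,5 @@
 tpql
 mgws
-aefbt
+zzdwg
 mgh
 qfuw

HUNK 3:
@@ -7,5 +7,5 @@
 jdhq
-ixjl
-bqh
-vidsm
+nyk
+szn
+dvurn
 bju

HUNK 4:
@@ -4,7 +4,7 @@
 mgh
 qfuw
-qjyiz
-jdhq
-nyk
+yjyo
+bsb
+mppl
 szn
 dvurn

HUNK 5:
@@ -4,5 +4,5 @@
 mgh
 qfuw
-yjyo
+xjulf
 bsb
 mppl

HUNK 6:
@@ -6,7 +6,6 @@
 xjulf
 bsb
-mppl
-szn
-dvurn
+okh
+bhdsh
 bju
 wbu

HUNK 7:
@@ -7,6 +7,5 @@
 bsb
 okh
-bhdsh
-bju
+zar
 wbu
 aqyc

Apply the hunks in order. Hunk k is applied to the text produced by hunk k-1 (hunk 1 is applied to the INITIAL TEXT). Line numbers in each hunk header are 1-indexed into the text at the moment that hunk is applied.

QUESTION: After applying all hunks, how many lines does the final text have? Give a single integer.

Hunk 1: at line 5 remove [njlcs,vesfj] add [jdhq,ixjl] -> 13 lines: tpql mgws aefbt mgh qfuw qjyiz jdhq ixjl bqh vidsm bju wbu aqyc
Hunk 2: at line 1 remove [aefbt] add [zzdwg] -> 13 lines: tpql mgws zzdwg mgh qfuw qjyiz jdhq ixjl bqh vidsm bju wbu aqyc
Hunk 3: at line 7 remove [ixjl,bqh,vidsm] add [nyk,szn,dvurn] -> 13 lines: tpql mgws zzdwg mgh qfuw qjyiz jdhq nyk szn dvurn bju wbu aqyc
Hunk 4: at line 4 remove [qjyiz,jdhq,nyk] add [yjyo,bsb,mppl] -> 13 lines: tpql mgws zzdwg mgh qfuw yjyo bsb mppl szn dvurn bju wbu aqyc
Hunk 5: at line 4 remove [yjyo] add [xjulf] -> 13 lines: tpql mgws zzdwg mgh qfuw xjulf bsb mppl szn dvurn bju wbu aqyc
Hunk 6: at line 6 remove [mppl,szn,dvurn] add [okh,bhdsh] -> 12 lines: tpql mgws zzdwg mgh qfuw xjulf bsb okh bhdsh bju wbu aqyc
Hunk 7: at line 7 remove [bhdsh,bju] add [zar] -> 11 lines: tpql mgws zzdwg mgh qfuw xjulf bsb okh zar wbu aqyc
Final line count: 11

Answer: 11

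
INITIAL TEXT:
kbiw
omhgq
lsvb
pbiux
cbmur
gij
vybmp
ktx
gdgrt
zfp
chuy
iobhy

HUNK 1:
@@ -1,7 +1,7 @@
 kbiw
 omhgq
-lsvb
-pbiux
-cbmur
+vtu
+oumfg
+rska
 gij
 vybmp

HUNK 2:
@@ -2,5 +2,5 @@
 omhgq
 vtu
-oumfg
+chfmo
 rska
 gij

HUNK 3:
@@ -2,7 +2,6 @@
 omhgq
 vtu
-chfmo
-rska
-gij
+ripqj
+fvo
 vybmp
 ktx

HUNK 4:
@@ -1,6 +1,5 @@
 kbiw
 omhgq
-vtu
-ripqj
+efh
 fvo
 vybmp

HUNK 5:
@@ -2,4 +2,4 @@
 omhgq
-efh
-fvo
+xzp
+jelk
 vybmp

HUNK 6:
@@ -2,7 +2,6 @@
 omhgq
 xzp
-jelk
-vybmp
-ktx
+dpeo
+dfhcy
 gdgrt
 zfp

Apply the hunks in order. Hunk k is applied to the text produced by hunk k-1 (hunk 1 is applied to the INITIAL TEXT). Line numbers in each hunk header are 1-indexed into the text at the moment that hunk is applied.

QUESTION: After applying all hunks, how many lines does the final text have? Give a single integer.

Answer: 9

Derivation:
Hunk 1: at line 1 remove [lsvb,pbiux,cbmur] add [vtu,oumfg,rska] -> 12 lines: kbiw omhgq vtu oumfg rska gij vybmp ktx gdgrt zfp chuy iobhy
Hunk 2: at line 2 remove [oumfg] add [chfmo] -> 12 lines: kbiw omhgq vtu chfmo rska gij vybmp ktx gdgrt zfp chuy iobhy
Hunk 3: at line 2 remove [chfmo,rska,gij] add [ripqj,fvo] -> 11 lines: kbiw omhgq vtu ripqj fvo vybmp ktx gdgrt zfp chuy iobhy
Hunk 4: at line 1 remove [vtu,ripqj] add [efh] -> 10 lines: kbiw omhgq efh fvo vybmp ktx gdgrt zfp chuy iobhy
Hunk 5: at line 2 remove [efh,fvo] add [xzp,jelk] -> 10 lines: kbiw omhgq xzp jelk vybmp ktx gdgrt zfp chuy iobhy
Hunk 6: at line 2 remove [jelk,vybmp,ktx] add [dpeo,dfhcy] -> 9 lines: kbiw omhgq xzp dpeo dfhcy gdgrt zfp chuy iobhy
Final line count: 9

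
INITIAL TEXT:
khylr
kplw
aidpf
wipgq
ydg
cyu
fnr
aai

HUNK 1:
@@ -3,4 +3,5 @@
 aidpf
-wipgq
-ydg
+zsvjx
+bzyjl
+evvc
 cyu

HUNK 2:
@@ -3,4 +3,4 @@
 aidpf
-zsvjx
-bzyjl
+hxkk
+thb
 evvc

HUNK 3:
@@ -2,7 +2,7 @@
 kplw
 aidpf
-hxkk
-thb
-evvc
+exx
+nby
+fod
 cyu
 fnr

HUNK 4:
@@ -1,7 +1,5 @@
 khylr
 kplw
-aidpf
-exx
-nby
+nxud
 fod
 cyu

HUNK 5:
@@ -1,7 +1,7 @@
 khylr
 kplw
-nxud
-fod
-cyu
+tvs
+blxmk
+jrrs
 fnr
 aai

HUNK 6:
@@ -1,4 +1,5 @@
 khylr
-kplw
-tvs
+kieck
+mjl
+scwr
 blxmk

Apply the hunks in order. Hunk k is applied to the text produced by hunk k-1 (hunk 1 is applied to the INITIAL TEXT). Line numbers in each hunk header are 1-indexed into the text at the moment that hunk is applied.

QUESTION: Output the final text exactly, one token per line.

Hunk 1: at line 3 remove [wipgq,ydg] add [zsvjx,bzyjl,evvc] -> 9 lines: khylr kplw aidpf zsvjx bzyjl evvc cyu fnr aai
Hunk 2: at line 3 remove [zsvjx,bzyjl] add [hxkk,thb] -> 9 lines: khylr kplw aidpf hxkk thb evvc cyu fnr aai
Hunk 3: at line 2 remove [hxkk,thb,evvc] add [exx,nby,fod] -> 9 lines: khylr kplw aidpf exx nby fod cyu fnr aai
Hunk 4: at line 1 remove [aidpf,exx,nby] add [nxud] -> 7 lines: khylr kplw nxud fod cyu fnr aai
Hunk 5: at line 1 remove [nxud,fod,cyu] add [tvs,blxmk,jrrs] -> 7 lines: khylr kplw tvs blxmk jrrs fnr aai
Hunk 6: at line 1 remove [kplw,tvs] add [kieck,mjl,scwr] -> 8 lines: khylr kieck mjl scwr blxmk jrrs fnr aai

Answer: khylr
kieck
mjl
scwr
blxmk
jrrs
fnr
aai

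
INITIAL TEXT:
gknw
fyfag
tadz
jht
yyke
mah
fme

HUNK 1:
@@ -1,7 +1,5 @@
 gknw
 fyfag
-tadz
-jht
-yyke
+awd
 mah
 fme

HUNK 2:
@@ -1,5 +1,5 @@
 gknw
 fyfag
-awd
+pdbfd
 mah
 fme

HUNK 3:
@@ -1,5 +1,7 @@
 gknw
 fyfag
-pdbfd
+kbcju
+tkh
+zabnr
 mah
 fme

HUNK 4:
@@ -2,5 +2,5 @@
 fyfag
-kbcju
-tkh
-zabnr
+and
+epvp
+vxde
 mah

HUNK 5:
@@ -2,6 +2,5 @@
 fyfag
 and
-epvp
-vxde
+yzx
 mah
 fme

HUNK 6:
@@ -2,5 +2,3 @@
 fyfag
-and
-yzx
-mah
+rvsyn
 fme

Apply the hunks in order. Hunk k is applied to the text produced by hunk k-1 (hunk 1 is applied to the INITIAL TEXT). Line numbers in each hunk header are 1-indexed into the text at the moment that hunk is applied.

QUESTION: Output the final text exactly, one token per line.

Answer: gknw
fyfag
rvsyn
fme

Derivation:
Hunk 1: at line 1 remove [tadz,jht,yyke] add [awd] -> 5 lines: gknw fyfag awd mah fme
Hunk 2: at line 1 remove [awd] add [pdbfd] -> 5 lines: gknw fyfag pdbfd mah fme
Hunk 3: at line 1 remove [pdbfd] add [kbcju,tkh,zabnr] -> 7 lines: gknw fyfag kbcju tkh zabnr mah fme
Hunk 4: at line 2 remove [kbcju,tkh,zabnr] add [and,epvp,vxde] -> 7 lines: gknw fyfag and epvp vxde mah fme
Hunk 5: at line 2 remove [epvp,vxde] add [yzx] -> 6 lines: gknw fyfag and yzx mah fme
Hunk 6: at line 2 remove [and,yzx,mah] add [rvsyn] -> 4 lines: gknw fyfag rvsyn fme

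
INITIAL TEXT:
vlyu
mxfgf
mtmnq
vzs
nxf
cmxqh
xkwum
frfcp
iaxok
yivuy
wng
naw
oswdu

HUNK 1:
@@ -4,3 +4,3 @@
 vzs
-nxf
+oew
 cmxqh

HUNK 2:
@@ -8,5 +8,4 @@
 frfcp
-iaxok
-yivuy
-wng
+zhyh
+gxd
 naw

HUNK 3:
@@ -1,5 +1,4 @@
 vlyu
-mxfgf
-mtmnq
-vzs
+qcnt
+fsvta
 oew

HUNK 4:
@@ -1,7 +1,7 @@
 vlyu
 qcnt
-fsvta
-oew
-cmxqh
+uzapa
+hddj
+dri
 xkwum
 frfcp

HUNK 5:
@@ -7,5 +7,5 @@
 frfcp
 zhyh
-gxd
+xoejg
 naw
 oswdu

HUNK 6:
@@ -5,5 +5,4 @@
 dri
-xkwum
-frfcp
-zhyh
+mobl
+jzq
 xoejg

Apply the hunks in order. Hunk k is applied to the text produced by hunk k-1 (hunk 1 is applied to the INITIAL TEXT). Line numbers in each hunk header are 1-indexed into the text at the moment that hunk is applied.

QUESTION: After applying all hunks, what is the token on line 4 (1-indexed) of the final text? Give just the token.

Answer: hddj

Derivation:
Hunk 1: at line 4 remove [nxf] add [oew] -> 13 lines: vlyu mxfgf mtmnq vzs oew cmxqh xkwum frfcp iaxok yivuy wng naw oswdu
Hunk 2: at line 8 remove [iaxok,yivuy,wng] add [zhyh,gxd] -> 12 lines: vlyu mxfgf mtmnq vzs oew cmxqh xkwum frfcp zhyh gxd naw oswdu
Hunk 3: at line 1 remove [mxfgf,mtmnq,vzs] add [qcnt,fsvta] -> 11 lines: vlyu qcnt fsvta oew cmxqh xkwum frfcp zhyh gxd naw oswdu
Hunk 4: at line 1 remove [fsvta,oew,cmxqh] add [uzapa,hddj,dri] -> 11 lines: vlyu qcnt uzapa hddj dri xkwum frfcp zhyh gxd naw oswdu
Hunk 5: at line 7 remove [gxd] add [xoejg] -> 11 lines: vlyu qcnt uzapa hddj dri xkwum frfcp zhyh xoejg naw oswdu
Hunk 6: at line 5 remove [xkwum,frfcp,zhyh] add [mobl,jzq] -> 10 lines: vlyu qcnt uzapa hddj dri mobl jzq xoejg naw oswdu
Final line 4: hddj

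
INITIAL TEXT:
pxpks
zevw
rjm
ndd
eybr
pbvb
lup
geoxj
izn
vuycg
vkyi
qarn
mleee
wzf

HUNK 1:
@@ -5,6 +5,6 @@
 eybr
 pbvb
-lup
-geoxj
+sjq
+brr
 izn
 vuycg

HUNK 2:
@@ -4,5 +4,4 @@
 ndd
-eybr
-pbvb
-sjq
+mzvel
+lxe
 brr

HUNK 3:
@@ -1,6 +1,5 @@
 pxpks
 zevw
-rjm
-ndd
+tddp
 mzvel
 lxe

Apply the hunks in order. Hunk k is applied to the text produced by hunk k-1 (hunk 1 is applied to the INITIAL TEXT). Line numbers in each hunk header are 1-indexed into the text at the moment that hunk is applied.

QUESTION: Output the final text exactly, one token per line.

Answer: pxpks
zevw
tddp
mzvel
lxe
brr
izn
vuycg
vkyi
qarn
mleee
wzf

Derivation:
Hunk 1: at line 5 remove [lup,geoxj] add [sjq,brr] -> 14 lines: pxpks zevw rjm ndd eybr pbvb sjq brr izn vuycg vkyi qarn mleee wzf
Hunk 2: at line 4 remove [eybr,pbvb,sjq] add [mzvel,lxe] -> 13 lines: pxpks zevw rjm ndd mzvel lxe brr izn vuycg vkyi qarn mleee wzf
Hunk 3: at line 1 remove [rjm,ndd] add [tddp] -> 12 lines: pxpks zevw tddp mzvel lxe brr izn vuycg vkyi qarn mleee wzf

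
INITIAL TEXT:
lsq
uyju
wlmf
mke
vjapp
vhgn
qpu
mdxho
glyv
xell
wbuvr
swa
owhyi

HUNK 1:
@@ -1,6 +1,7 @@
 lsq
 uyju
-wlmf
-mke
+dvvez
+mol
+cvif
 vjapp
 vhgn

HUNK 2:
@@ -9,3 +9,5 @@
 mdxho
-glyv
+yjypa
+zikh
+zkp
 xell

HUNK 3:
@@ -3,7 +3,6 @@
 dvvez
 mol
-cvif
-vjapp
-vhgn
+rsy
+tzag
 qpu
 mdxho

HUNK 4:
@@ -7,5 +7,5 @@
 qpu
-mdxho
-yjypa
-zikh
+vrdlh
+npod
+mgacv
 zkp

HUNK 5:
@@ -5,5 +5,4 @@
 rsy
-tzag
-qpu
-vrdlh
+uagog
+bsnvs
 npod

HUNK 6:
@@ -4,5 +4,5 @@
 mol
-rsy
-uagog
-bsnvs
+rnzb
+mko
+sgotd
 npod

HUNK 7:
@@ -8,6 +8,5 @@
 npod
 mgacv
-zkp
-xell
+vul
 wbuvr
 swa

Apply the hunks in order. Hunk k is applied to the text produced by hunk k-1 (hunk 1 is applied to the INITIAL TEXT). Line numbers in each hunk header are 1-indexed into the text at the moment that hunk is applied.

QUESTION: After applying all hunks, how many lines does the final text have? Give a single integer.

Answer: 13

Derivation:
Hunk 1: at line 1 remove [wlmf,mke] add [dvvez,mol,cvif] -> 14 lines: lsq uyju dvvez mol cvif vjapp vhgn qpu mdxho glyv xell wbuvr swa owhyi
Hunk 2: at line 9 remove [glyv] add [yjypa,zikh,zkp] -> 16 lines: lsq uyju dvvez mol cvif vjapp vhgn qpu mdxho yjypa zikh zkp xell wbuvr swa owhyi
Hunk 3: at line 3 remove [cvif,vjapp,vhgn] add [rsy,tzag] -> 15 lines: lsq uyju dvvez mol rsy tzag qpu mdxho yjypa zikh zkp xell wbuvr swa owhyi
Hunk 4: at line 7 remove [mdxho,yjypa,zikh] add [vrdlh,npod,mgacv] -> 15 lines: lsq uyju dvvez mol rsy tzag qpu vrdlh npod mgacv zkp xell wbuvr swa owhyi
Hunk 5: at line 5 remove [tzag,qpu,vrdlh] add [uagog,bsnvs] -> 14 lines: lsq uyju dvvez mol rsy uagog bsnvs npod mgacv zkp xell wbuvr swa owhyi
Hunk 6: at line 4 remove [rsy,uagog,bsnvs] add [rnzb,mko,sgotd] -> 14 lines: lsq uyju dvvez mol rnzb mko sgotd npod mgacv zkp xell wbuvr swa owhyi
Hunk 7: at line 8 remove [zkp,xell] add [vul] -> 13 lines: lsq uyju dvvez mol rnzb mko sgotd npod mgacv vul wbuvr swa owhyi
Final line count: 13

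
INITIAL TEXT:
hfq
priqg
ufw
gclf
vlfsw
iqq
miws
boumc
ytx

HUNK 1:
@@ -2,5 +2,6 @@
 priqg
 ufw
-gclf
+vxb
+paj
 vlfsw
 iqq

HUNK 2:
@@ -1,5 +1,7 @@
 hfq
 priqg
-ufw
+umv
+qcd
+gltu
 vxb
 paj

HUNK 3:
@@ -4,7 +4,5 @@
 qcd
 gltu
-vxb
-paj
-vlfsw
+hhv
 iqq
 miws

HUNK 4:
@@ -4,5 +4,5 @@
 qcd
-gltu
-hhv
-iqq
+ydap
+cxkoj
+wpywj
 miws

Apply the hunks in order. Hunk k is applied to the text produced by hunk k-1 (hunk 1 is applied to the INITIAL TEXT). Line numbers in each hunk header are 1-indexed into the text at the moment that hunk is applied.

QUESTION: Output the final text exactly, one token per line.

Hunk 1: at line 2 remove [gclf] add [vxb,paj] -> 10 lines: hfq priqg ufw vxb paj vlfsw iqq miws boumc ytx
Hunk 2: at line 1 remove [ufw] add [umv,qcd,gltu] -> 12 lines: hfq priqg umv qcd gltu vxb paj vlfsw iqq miws boumc ytx
Hunk 3: at line 4 remove [vxb,paj,vlfsw] add [hhv] -> 10 lines: hfq priqg umv qcd gltu hhv iqq miws boumc ytx
Hunk 4: at line 4 remove [gltu,hhv,iqq] add [ydap,cxkoj,wpywj] -> 10 lines: hfq priqg umv qcd ydap cxkoj wpywj miws boumc ytx

Answer: hfq
priqg
umv
qcd
ydap
cxkoj
wpywj
miws
boumc
ytx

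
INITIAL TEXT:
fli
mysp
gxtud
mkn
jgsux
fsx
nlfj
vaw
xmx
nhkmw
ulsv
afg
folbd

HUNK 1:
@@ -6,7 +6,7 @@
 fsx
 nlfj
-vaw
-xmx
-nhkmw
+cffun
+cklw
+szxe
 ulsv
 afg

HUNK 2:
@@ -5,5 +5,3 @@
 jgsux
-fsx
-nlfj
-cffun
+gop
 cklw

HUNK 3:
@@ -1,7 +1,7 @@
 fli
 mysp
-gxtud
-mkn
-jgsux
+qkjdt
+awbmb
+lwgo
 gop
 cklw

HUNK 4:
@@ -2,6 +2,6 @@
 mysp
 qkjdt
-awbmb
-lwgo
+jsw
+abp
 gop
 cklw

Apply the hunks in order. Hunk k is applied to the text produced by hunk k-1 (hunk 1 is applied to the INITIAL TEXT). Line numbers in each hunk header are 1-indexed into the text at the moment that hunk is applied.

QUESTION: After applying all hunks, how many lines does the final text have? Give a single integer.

Hunk 1: at line 6 remove [vaw,xmx,nhkmw] add [cffun,cklw,szxe] -> 13 lines: fli mysp gxtud mkn jgsux fsx nlfj cffun cklw szxe ulsv afg folbd
Hunk 2: at line 5 remove [fsx,nlfj,cffun] add [gop] -> 11 lines: fli mysp gxtud mkn jgsux gop cklw szxe ulsv afg folbd
Hunk 3: at line 1 remove [gxtud,mkn,jgsux] add [qkjdt,awbmb,lwgo] -> 11 lines: fli mysp qkjdt awbmb lwgo gop cklw szxe ulsv afg folbd
Hunk 4: at line 2 remove [awbmb,lwgo] add [jsw,abp] -> 11 lines: fli mysp qkjdt jsw abp gop cklw szxe ulsv afg folbd
Final line count: 11

Answer: 11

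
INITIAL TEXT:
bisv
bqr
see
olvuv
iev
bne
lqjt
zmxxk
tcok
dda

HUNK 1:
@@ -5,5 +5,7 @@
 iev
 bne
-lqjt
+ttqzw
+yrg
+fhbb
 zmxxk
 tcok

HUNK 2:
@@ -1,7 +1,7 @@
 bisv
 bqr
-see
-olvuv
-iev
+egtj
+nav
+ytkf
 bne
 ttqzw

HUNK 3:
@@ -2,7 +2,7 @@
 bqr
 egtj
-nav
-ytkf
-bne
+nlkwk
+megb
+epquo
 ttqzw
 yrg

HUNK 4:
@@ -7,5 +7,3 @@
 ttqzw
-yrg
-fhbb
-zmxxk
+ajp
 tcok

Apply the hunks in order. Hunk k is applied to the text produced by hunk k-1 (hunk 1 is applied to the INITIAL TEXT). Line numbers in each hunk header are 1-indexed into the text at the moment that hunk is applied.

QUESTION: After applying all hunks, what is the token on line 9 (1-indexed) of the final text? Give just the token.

Answer: tcok

Derivation:
Hunk 1: at line 5 remove [lqjt] add [ttqzw,yrg,fhbb] -> 12 lines: bisv bqr see olvuv iev bne ttqzw yrg fhbb zmxxk tcok dda
Hunk 2: at line 1 remove [see,olvuv,iev] add [egtj,nav,ytkf] -> 12 lines: bisv bqr egtj nav ytkf bne ttqzw yrg fhbb zmxxk tcok dda
Hunk 3: at line 2 remove [nav,ytkf,bne] add [nlkwk,megb,epquo] -> 12 lines: bisv bqr egtj nlkwk megb epquo ttqzw yrg fhbb zmxxk tcok dda
Hunk 4: at line 7 remove [yrg,fhbb,zmxxk] add [ajp] -> 10 lines: bisv bqr egtj nlkwk megb epquo ttqzw ajp tcok dda
Final line 9: tcok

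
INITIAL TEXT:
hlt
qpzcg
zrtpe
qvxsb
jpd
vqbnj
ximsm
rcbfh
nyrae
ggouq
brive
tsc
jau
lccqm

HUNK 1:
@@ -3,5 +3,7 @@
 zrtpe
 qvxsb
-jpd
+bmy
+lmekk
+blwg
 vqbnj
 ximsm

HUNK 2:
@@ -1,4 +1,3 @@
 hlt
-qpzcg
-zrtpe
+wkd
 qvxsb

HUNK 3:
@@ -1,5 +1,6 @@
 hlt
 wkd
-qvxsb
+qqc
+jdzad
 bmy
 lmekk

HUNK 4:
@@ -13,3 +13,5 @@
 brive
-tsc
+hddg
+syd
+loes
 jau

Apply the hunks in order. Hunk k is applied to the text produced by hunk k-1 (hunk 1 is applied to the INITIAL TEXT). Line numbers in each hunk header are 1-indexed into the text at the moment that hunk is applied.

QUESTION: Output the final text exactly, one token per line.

Answer: hlt
wkd
qqc
jdzad
bmy
lmekk
blwg
vqbnj
ximsm
rcbfh
nyrae
ggouq
brive
hddg
syd
loes
jau
lccqm

Derivation:
Hunk 1: at line 3 remove [jpd] add [bmy,lmekk,blwg] -> 16 lines: hlt qpzcg zrtpe qvxsb bmy lmekk blwg vqbnj ximsm rcbfh nyrae ggouq brive tsc jau lccqm
Hunk 2: at line 1 remove [qpzcg,zrtpe] add [wkd] -> 15 lines: hlt wkd qvxsb bmy lmekk blwg vqbnj ximsm rcbfh nyrae ggouq brive tsc jau lccqm
Hunk 3: at line 1 remove [qvxsb] add [qqc,jdzad] -> 16 lines: hlt wkd qqc jdzad bmy lmekk blwg vqbnj ximsm rcbfh nyrae ggouq brive tsc jau lccqm
Hunk 4: at line 13 remove [tsc] add [hddg,syd,loes] -> 18 lines: hlt wkd qqc jdzad bmy lmekk blwg vqbnj ximsm rcbfh nyrae ggouq brive hddg syd loes jau lccqm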